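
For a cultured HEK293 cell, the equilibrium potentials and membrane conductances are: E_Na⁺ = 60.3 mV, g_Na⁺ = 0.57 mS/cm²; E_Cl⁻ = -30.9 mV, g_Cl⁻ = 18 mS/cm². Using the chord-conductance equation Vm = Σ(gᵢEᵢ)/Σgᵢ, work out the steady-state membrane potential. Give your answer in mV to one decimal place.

-28.1 mV

Σ gᵢEᵢ = 0.57·(60.3) + 18·(-30.9) = -521.83
Σ gᵢ = 0.57 + 18 = 18.57
Vm = -521.83 / 18.57 = -28.10 mV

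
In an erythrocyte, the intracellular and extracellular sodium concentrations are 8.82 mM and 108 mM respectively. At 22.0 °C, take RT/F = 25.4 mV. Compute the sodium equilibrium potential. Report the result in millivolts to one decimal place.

63.6 mV

E = (25.4/z) · ln([Na⁺]_out/[Na⁺]_in) with z = +1.
= (25.4/1) · ln(108/8.82) = 25.40 · ln(12.24)
= 25.40 · (2.5051) = 63.63 mV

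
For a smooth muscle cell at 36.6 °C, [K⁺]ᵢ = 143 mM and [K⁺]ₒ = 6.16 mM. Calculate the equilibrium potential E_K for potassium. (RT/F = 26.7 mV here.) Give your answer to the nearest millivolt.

-84 mV

E = (26.7/z) · ln([K⁺]_out/[K⁺]_in) with z = +1.
= (26.7/1) · ln(6.16/143) = 26.70 · ln(0.04308)
= 26.70 · (-3.1448) = -83.97 mV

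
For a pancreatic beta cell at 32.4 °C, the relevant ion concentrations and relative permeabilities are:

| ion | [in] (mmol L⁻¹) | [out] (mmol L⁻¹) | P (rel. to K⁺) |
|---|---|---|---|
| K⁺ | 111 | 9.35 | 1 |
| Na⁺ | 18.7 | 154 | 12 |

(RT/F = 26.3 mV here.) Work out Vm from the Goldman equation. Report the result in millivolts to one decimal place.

45.0 mV

Vm = 26.3 · ln[(Σ P·[cation]ₒ + Σ P·[anion]ᵢ) / (Σ P·[cation]ᵢ + Σ P·[anion]ₒ)]
Numerator = 1×9.35 + 12×154 = 1857
Denominator = 1×111 + 12×18.7 = 335.4
Vm = 26.3 · ln(5.5377) = 26.3 × (1.7116) = 45.01 mV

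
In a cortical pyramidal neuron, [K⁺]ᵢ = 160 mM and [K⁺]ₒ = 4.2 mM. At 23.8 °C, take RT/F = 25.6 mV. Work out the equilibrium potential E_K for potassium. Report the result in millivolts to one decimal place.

E = (25.6/z) · ln([K⁺]_out/[K⁺]_in) with z = +1.
= (25.6/1) · ln(4.2/160) = 25.60 · ln(0.02625)
= 25.60 · (-3.6401) = -93.19 mV

-93.2 mV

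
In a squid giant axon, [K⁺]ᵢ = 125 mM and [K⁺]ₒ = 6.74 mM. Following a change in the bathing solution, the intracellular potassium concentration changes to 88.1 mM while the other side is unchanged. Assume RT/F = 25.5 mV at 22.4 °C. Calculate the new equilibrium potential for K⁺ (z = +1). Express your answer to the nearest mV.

-66 mV

After the shift: [K⁺]_out = 6.74, [K⁺]_in = 88.1 mM.
E_new = (25.5/1)·ln(6.74/88.1) = 25.50 · (-2.5704) = -65.55 mV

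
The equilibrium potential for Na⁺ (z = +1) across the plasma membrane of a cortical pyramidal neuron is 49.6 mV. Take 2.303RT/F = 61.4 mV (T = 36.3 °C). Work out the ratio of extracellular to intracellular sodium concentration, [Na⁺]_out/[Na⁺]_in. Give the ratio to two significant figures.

6.4

log₁₀([out]/[in]) = E·z/(61.4) = 49.6 × 1 / 61.4 = 0.8078
[out]/[in] = 10^(0.8078) = 6.424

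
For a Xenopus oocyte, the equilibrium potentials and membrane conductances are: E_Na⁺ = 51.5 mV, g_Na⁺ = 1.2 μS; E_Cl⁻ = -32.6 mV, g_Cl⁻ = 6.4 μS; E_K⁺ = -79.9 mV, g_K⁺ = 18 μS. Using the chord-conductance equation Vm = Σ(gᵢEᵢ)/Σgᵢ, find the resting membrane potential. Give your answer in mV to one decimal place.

-61.9 mV

Σ gᵢEᵢ = 1.2·(51.5) + 6.4·(-32.6) + 18·(-79.9) = -1585.04
Σ gᵢ = 1.2 + 6.4 + 18 = 25.6
Vm = -1585.04 / 25.6 = -61.92 mV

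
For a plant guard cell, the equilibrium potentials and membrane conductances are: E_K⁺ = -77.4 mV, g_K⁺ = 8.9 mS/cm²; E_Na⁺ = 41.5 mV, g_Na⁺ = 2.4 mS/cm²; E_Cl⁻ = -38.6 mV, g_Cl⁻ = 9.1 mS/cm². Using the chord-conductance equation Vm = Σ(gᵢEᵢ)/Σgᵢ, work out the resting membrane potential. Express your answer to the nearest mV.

-46 mV

Σ gᵢEᵢ = 8.9·(-77.4) + 2.4·(41.5) + 9.1·(-38.6) = -940.52
Σ gᵢ = 8.9 + 2.4 + 9.1 = 20.4
Vm = -940.52 / 20.4 = -46.10 mV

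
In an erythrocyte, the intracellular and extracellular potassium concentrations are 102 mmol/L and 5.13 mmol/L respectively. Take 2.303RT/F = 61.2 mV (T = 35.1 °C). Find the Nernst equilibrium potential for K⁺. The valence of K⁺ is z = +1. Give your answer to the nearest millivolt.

E = (61.2/z) · log₁₀([K⁺]_out/[K⁺]_in) with z = +1.
= (61.2/1) · log₁₀(5.13/102) = 61.20 · log₁₀(0.05029)
= 61.20 · (-1.2985) = -79.47 mV

-79 mV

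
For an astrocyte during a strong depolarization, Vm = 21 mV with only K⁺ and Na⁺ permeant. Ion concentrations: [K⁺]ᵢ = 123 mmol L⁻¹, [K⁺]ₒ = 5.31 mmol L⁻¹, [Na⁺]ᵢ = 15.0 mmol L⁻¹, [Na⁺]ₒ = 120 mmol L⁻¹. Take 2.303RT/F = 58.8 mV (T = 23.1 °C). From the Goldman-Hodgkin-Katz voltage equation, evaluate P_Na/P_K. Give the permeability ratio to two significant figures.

3.2

Let α = P_Na/P_K. GHK: Vm = 58.8·log₁₀[(Kₒ + α·Naₒ)/(Kᵢ + α·Naᵢ)].
10^(Vm/58.8) = 10^(21.0/58.8) = 2.2758
So 2.2758·(Kᵢ + α·Naᵢ) = Kₒ + α·Naₒ → α = (2.2758·123.0 − 5.31) / (120.0 − 2.2758·15.0)
α = (279.9 − 5.31) / (120.0 − 34.14) = 274.6/85.86 = 3.198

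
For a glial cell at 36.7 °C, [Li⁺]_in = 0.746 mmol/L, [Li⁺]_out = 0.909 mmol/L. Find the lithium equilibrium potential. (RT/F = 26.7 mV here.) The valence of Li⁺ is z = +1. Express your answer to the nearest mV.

5 mV

E = (26.7/z) · ln([Li⁺]_out/[Li⁺]_in) with z = +1.
= (26.7/1) · ln(0.909/0.746) = 26.70 · ln(1.218)
= 26.70 · (0.1976) = 5.28 mV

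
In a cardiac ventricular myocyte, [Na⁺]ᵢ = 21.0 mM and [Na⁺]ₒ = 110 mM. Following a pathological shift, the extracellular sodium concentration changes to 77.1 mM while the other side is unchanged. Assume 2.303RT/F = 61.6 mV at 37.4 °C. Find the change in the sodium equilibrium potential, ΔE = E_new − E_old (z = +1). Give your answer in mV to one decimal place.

-9.5 mV

E_old = (61.6/1)·log₁₀(110/21.0) = 44.30 mV
E_new = (61.6/1)·log₁₀(77.1/21.0) = 34.79 mV
ΔE = 34.79 − (44.30) = -9.51 mV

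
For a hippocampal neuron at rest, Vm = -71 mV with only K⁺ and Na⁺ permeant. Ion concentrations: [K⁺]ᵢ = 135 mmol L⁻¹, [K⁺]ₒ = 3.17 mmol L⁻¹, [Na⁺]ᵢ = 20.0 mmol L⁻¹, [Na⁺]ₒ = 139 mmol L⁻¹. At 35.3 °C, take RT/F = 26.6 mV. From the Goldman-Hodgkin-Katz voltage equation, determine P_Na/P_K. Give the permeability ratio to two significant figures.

0.045

Let α = P_Na/P_K. GHK: Vm = 26.6·ln[(Kₒ + α·Naₒ)/(Kᵢ + α·Naᵢ)].
e^(Vm/26.6) = e^(-71.0/26.6) = 0.06931
So 0.06931·(Kᵢ + α·Naᵢ) = Kₒ + α·Naₒ → α = (0.06931·135.0 − 3.17) / (139.0 − 0.06931·20.0)
α = (9.357 − 3.17) / (139.0 − 1.386) = 6.187/137.6 = 0.04496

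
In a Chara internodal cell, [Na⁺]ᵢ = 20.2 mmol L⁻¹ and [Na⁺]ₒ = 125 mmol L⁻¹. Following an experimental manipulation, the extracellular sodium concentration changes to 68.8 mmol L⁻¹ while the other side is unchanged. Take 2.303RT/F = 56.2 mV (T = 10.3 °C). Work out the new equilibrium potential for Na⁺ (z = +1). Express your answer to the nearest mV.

30 mV

After the shift: [Na⁺]_out = 68.8, [Na⁺]_in = 20.2 mmol L⁻¹.
E_new = (56.2/1)·log₁₀(68.8/20.2) = 56.20 · (0.5322) = 29.91 mV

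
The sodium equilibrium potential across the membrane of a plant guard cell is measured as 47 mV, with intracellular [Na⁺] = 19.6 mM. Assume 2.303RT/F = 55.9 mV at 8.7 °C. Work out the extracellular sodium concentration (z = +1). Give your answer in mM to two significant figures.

140 mM

Nernst: E = (55.9/1) · log₁₀([out]/[in]), so log₁₀([out]/[in]) = 47.0 × 1 / 55.9 = 0.8408.
[out]/[in] = 10^(0.8408) = 6.931.
[out] = 6.931 × 19.6 = 135.8 mM.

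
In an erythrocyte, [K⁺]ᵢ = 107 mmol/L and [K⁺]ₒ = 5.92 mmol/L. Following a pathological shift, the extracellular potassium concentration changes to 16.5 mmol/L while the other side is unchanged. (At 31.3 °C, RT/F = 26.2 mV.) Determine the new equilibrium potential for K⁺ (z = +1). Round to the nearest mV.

-49 mV

After the shift: [K⁺]_out = 16.5, [K⁺]_in = 107 mmol/L.
E_new = (26.2/1)·ln(16.5/107) = 26.20 · (-1.8695) = -48.98 mV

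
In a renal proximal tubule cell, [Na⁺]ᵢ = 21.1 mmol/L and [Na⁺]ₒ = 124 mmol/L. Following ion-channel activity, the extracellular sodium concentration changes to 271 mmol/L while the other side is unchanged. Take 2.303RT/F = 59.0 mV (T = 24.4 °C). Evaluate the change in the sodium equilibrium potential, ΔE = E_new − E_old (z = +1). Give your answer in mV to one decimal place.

20.0 mV

E_old = (59.0/1)·log₁₀(124/21.1) = 45.38 mV
E_new = (59.0/1)·log₁₀(271/21.1) = 65.41 mV
ΔE = 65.41 − (45.38) = 20.03 mV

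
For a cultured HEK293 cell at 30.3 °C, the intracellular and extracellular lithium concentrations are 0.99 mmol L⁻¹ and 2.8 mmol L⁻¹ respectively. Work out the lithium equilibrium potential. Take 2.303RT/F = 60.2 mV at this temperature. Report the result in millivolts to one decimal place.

27.2 mV

E = (60.2/z) · log₁₀([Li⁺]_out/[Li⁺]_in) with z = +1.
= (60.2/1) · log₁₀(2.8/0.99) = 60.20 · log₁₀(2.828)
= 60.20 · (0.4515) = 27.18 mV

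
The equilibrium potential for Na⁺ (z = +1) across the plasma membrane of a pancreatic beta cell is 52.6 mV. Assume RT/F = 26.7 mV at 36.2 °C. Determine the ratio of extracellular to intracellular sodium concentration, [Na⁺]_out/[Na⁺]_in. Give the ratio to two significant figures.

ln([out]/[in]) = E·z/(26.7) = 52.6 × 1 / 26.7 = 1.9700
[out]/[in] = e^(1.9700) = 7.171

7.2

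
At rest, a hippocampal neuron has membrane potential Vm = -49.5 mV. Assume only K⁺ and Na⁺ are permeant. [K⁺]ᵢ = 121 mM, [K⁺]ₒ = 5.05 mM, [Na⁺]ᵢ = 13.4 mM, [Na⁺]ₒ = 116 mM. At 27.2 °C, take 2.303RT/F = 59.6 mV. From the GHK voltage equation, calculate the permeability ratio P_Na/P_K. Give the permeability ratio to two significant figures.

0.11

Let α = P_Na/P_K. GHK: Vm = 59.6·log₁₀[(Kₒ + α·Naₒ)/(Kᵢ + α·Naᵢ)].
10^(Vm/59.6) = 10^(-49.5/59.6) = 0.14773
So 0.14773·(Kᵢ + α·Naᵢ) = Kₒ + α·Naₒ → α = (0.14773·121.0 − 5.05) / (116.0 − 0.14773·13.4)
α = (17.88 − 5.05) / (116.0 − 1.98) = 12.83/114 = 0.1125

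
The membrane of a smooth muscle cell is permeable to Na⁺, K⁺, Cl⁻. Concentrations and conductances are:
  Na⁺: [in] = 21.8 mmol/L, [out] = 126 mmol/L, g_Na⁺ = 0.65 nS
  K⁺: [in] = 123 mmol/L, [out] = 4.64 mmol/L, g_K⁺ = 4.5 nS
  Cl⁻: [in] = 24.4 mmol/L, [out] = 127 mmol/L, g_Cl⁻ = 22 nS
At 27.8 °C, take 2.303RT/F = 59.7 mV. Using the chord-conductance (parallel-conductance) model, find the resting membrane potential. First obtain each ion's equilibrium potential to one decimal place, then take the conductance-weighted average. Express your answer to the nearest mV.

E_Na⁺ = (59.7/1)·log₁₀(126/21.8) = 45.5 mV
E_K⁺ = (59.7/1)·log₁₀(4.64/123) = -85.0 mV
E_Cl⁻ = (59.7/-1)·log₁₀(127/24.4) = -42.8 mV
Vm = (Σ gᵢEᵢ)/(Σ gᵢ) = (0.65·45.5 + 4.5·-85.0 + 22·-42.8) / (0.65 + 4.5 + 22)
= -1294.52 / 27.15 = -47.68 mV

-48 mV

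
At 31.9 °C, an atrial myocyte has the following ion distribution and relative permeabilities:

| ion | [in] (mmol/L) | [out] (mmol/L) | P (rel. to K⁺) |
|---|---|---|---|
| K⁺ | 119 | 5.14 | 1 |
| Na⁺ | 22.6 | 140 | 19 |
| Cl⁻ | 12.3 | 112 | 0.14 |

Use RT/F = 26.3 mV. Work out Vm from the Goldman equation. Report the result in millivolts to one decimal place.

40.9 mV

Vm = 26.3 · ln[(Σ P·[cation]ₒ + Σ P·[anion]ᵢ) / (Σ P·[cation]ᵢ + Σ P·[anion]ₒ)]
Numerator = 1×5.14 + 19×140 + 0.14×12.3 = 2667
Denominator = 1×119 + 19×22.6 + 0.14×112 = 564.1
Vm = 26.3 · ln(4.7278) = 26.3 × (1.5535) = 40.86 mV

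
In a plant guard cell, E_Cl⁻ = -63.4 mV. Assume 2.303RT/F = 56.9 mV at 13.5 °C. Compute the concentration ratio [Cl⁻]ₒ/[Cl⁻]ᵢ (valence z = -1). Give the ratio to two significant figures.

log₁₀([out]/[in]) = E·z/(56.9) = -63.4 × -1 / 56.9 = 1.1142
[out]/[in] = 10^(1.1142) = 13.01

13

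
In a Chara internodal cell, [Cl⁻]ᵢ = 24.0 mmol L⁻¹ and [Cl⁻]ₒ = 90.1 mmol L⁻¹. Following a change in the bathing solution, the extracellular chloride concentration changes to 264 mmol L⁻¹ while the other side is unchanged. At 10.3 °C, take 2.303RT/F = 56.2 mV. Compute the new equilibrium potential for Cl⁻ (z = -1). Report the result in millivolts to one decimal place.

After the shift: [Cl⁻]_out = 264, [Cl⁻]_in = 24.0 mmol L⁻¹.
E_new = (56.2/-1)·log₁₀(264/24.0) = -56.20 · (1.0414) = -58.53 mV

-58.5 mV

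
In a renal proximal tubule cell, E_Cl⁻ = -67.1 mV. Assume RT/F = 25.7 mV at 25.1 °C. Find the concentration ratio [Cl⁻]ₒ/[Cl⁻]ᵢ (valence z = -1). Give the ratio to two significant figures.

ln([out]/[in]) = E·z/(25.7) = -67.1 × -1 / 25.7 = 2.6109
[out]/[in] = e^(2.6109) = 13.61

14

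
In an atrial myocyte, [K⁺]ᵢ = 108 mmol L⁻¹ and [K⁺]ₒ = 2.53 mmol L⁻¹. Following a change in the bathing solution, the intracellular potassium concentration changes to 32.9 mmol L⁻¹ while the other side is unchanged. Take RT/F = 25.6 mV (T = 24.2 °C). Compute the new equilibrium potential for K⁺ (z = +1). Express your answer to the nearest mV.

After the shift: [K⁺]_out = 2.53, [K⁺]_in = 32.9 mmol L⁻¹.
E_new = (25.6/1)·ln(2.53/32.9) = 25.60 · (-2.5653) = -65.67 mV

-66 mV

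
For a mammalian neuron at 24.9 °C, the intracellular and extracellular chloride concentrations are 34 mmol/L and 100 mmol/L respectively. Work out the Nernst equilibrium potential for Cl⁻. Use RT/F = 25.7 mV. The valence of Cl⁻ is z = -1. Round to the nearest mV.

E = (25.7/z) · ln([Cl⁻]_out/[Cl⁻]_in) with z = -1.
For an anion, dividing by z = -1 reverses the sign.
= (25.7/-1) · ln(100/34) = -25.70 · ln(2.941)
= -25.70 · (1.0788) = -27.73 mV

-28 mV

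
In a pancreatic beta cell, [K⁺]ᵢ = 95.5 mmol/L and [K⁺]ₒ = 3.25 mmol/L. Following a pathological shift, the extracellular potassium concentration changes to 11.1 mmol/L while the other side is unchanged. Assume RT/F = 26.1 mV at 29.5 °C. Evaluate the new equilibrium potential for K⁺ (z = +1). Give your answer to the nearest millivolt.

After the shift: [K⁺]_out = 11.1, [K⁺]_in = 95.5 mmol/L.
E_new = (26.1/1)·ln(11.1/95.5) = 26.10 · (-2.1522) = -56.17 mV

-56 mV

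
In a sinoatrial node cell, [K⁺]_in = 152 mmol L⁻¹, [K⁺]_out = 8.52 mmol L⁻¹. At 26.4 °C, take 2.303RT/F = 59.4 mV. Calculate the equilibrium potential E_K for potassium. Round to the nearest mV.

E = (59.4/z) · log₁₀([K⁺]_out/[K⁺]_in) with z = +1.
= (59.4/1) · log₁₀(8.52/152) = 59.40 · log₁₀(0.05605)
= 59.40 · (-1.2514) = -74.33 mV

-74 mV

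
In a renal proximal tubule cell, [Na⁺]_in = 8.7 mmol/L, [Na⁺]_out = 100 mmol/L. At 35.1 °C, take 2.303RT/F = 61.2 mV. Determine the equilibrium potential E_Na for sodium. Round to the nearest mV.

65 mV

E = (61.2/z) · log₁₀([Na⁺]_out/[Na⁺]_in) with z = +1.
= (61.2/1) · log₁₀(100/8.7) = 61.20 · log₁₀(11.49)
= 61.20 · (1.0605) = 64.90 mV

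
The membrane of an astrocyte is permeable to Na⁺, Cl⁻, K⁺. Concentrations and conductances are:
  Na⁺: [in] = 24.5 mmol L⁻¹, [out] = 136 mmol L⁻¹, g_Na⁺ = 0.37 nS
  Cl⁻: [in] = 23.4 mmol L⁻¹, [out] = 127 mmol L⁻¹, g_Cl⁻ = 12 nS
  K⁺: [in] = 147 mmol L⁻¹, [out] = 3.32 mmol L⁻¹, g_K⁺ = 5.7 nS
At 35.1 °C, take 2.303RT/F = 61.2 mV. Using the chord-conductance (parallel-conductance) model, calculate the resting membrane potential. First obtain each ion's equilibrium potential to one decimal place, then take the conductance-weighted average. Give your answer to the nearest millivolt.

-61 mV

E_Na⁺ = (61.2/1)·log₁₀(136/24.5) = 45.6 mV
E_Cl⁻ = (61.2/-1)·log₁₀(127/23.4) = -45.0 mV
E_K⁺ = (61.2/1)·log₁₀(3.32/147) = -100.7 mV
Vm = (Σ gᵢEᵢ)/(Σ gᵢ) = (0.37·45.6 + 12·-45.0 + 5.7·-100.7) / (0.37 + 12 + 5.7)
= -1097.12 / 18.07 = -60.71 mV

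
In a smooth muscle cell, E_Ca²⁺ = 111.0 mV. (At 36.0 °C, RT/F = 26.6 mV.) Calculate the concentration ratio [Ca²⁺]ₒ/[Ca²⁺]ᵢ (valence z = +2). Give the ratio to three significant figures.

ln([out]/[in]) = E·z/(26.6) = 111.0 × 2 / 26.6 = 8.3459
[out]/[in] = e^(8.3459) = 4213

4210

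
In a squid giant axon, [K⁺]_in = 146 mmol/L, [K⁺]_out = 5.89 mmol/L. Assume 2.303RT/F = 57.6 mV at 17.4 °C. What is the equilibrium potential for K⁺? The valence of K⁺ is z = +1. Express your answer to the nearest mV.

-80 mV

E = (57.6/z) · log₁₀([K⁺]_out/[K⁺]_in) with z = +1.
= (57.6/1) · log₁₀(5.89/146) = 57.60 · log₁₀(0.04034)
= 57.60 · (-1.3942) = -80.31 mV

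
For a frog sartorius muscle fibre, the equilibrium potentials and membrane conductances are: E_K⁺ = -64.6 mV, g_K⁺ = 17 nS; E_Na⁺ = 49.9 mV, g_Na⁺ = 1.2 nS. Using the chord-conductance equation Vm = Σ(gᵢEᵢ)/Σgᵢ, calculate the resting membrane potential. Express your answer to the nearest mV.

-57 mV

Σ gᵢEᵢ = 17·(-64.6) + 1.2·(49.9) = -1038.32
Σ gᵢ = 17 + 1.2 = 18.2
Vm = -1038.32 / 18.2 = -57.05 mV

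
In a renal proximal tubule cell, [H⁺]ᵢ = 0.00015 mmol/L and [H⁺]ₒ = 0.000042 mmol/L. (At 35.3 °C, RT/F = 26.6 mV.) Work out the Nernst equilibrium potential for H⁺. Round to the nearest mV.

E = (26.6/z) · ln([H⁺]_out/[H⁺]_in) with z = +1.
= (26.6/1) · ln(0.000042/0.00015) = 26.60 · ln(0.28)
= 26.60 · (-1.2730) = -33.86 mV

-34 mV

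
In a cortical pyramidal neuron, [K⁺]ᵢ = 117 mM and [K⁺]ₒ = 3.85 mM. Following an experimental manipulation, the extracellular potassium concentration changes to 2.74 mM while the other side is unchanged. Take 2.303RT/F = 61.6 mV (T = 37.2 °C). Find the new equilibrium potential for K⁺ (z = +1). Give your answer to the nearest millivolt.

After the shift: [K⁺]_out = 2.74, [K⁺]_in = 117 mM.
E_new = (61.6/1)·log₁₀(2.74/117) = 61.60 · (-1.6304) = -100.43 mV

-100 mV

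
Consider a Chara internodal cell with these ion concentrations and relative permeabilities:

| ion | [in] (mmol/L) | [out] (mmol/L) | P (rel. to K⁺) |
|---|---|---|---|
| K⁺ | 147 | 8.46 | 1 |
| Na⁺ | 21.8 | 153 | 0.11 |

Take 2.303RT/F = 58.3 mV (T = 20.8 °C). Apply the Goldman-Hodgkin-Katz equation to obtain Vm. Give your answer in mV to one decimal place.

Vm = 58.3 · log₁₀[(Σ P·[cation]ₒ + Σ P·[anion]ᵢ) / (Σ P·[cation]ᵢ + Σ P·[anion]ₒ)]
Numerator = 1×8.46 + 0.11×153 = 25.29
Denominator = 1×147 + 0.11×21.8 = 149.4
Vm = 58.3 · log₁₀(0.16928) = 58.3 × (-0.7714) = -44.97 mV

-45.0 mV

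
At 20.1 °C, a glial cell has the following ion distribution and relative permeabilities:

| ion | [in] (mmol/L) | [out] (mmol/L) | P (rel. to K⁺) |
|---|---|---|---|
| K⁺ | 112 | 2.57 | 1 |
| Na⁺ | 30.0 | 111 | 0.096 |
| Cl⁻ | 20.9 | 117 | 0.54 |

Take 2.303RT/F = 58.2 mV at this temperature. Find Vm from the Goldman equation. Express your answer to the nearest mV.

Vm = 58.2 · log₁₀[(Σ P·[cation]ₒ + Σ P·[anion]ᵢ) / (Σ P·[cation]ᵢ + Σ P·[anion]ₒ)]
Numerator = 1×2.57 + 0.096×111 + 0.54×20.9 = 24.51
Denominator = 1×112 + 0.096×30.0 + 0.54×117 = 178.1
Vm = 58.2 · log₁₀(0.13766) = 58.2 × (-0.8612) = -50.12 mV

-50 mV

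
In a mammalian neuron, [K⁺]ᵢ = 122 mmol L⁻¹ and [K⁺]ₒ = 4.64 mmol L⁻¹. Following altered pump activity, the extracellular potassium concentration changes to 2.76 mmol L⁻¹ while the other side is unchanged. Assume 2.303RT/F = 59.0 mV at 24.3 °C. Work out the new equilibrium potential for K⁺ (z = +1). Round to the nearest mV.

After the shift: [K⁺]_out = 2.76, [K⁺]_in = 122 mmol L⁻¹.
E_new = (59.0/1)·log₁₀(2.76/122) = 59.00 · (-1.6455) = -97.08 mV

-97 mV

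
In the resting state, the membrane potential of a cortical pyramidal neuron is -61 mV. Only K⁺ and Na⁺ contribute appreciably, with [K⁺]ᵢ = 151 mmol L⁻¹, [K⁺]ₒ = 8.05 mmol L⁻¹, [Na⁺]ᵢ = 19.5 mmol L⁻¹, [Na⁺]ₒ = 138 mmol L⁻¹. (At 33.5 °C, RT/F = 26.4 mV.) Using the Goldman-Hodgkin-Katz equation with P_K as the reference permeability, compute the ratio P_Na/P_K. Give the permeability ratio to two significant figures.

Let α = P_Na/P_K. GHK: Vm = 26.4·ln[(Kₒ + α·Naₒ)/(Kᵢ + α·Naᵢ)].
e^(Vm/26.4) = e^(-61.0/26.4) = 0.099201
So 0.099201·(Kᵢ + α·Naᵢ) = Kₒ + α·Naₒ → α = (0.099201·151.0 − 8.05) / (138.0 − 0.099201·19.5)
α = (14.98 − 8.05) / (138.0 − 1.934) = 6.929/136.1 = 0.05093

0.051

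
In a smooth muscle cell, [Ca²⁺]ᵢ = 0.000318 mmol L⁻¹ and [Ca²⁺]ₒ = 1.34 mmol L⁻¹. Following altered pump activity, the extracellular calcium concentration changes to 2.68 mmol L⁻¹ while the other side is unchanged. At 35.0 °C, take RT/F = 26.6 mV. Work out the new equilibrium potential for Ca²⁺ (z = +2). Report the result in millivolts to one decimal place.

120.2 mV

After the shift: [Ca²⁺]_out = 2.68, [Ca²⁺]_in = 0.000318 mmol L⁻¹.
E_new = (26.6/2)·ln(2.68/0.000318) = 13.30 · (9.0393) = 120.22 mV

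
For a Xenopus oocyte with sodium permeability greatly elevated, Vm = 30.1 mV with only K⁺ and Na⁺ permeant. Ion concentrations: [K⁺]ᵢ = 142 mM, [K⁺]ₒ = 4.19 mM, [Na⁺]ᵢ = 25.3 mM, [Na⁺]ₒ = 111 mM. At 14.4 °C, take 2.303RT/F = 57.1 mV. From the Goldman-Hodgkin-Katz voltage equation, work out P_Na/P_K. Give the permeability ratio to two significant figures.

Let α = P_Na/P_K. GHK: Vm = 57.1·log₁₀[(Kₒ + α·Naₒ)/(Kᵢ + α·Naᵢ)].
10^(Vm/57.1) = 10^(30.1/57.1) = 3.3662
So 3.3662·(Kᵢ + α·Naᵢ) = Kₒ + α·Naₒ → α = (3.3662·142.0 − 4.19) / (111.0 − 3.3662·25.3)
α = (478 − 4.19) / (111.0 − 85.17) = 473.8/25.83 = 18.34

18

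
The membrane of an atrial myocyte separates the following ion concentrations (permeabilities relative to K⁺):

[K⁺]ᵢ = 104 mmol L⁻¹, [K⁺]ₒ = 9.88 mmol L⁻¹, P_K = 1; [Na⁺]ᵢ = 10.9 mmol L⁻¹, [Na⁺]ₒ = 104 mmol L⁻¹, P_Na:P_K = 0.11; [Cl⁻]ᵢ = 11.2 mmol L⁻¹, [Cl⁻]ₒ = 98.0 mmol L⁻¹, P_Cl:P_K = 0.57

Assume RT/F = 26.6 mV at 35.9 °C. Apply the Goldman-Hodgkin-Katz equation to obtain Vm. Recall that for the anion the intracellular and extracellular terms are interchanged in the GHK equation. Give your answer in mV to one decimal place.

Vm = 26.6 · ln[(Σ P·[cation]ₒ + Σ P·[anion]ᵢ) / (Σ P·[cation]ᵢ + Σ P·[anion]ₒ)]
Numerator = 1×9.88 + 0.11×104 + 0.57×11.2 = 27.7
Denominator = 1×104 + 0.11×10.9 + 0.57×98.0 = 161.1
Vm = 26.6 · ln(0.17201) = 26.6 × (-1.7602) = -46.82 mV

-46.8 mV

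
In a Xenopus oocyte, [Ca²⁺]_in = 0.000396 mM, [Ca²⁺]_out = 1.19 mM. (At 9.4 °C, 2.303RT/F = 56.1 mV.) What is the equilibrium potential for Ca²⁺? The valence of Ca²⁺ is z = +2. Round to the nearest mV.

E = (56.1/z) · log₁₀([Ca²⁺]_out/[Ca²⁺]_in) with z = +2.
= (56.1/2) · log₁₀(1.19/0.000396) = 28.05 · log₁₀(3005)
= 28.05 · (3.4779) = 97.55 mV

98 mV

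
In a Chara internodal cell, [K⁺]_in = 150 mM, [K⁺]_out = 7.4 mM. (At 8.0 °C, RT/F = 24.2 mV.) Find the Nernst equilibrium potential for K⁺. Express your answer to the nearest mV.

-73 mV

E = (24.2/z) · ln([K⁺]_out/[K⁺]_in) with z = +1.
= (24.2/1) · ln(7.4/150) = 24.20 · ln(0.04933)
= 24.20 · (-3.0092) = -72.82 mV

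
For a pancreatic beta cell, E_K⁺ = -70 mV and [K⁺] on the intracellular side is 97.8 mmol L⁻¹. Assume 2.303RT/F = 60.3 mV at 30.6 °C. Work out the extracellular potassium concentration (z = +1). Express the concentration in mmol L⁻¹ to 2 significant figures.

6.8 mmol L⁻¹

Nernst: E = (60.3/1) · log₁₀([out]/[in]), so log₁₀([out]/[in]) = -70.0 × 1 / 60.3 = -1.1609.
[out]/[in] = 10^(-1.1609) = 0.06905.
[out] = 0.06905 × 97.8 = 6.753 mmol L⁻¹.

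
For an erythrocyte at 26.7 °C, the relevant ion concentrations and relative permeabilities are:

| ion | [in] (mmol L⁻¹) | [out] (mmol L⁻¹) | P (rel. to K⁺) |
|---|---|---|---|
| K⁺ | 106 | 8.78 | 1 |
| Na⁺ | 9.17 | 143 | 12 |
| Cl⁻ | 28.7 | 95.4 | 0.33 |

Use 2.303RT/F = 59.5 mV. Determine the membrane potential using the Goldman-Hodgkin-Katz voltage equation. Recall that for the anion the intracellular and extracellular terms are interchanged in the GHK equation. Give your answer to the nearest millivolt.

Vm = 59.5 · log₁₀[(Σ P·[cation]ₒ + Σ P·[anion]ᵢ) / (Σ P·[cation]ᵢ + Σ P·[anion]ₒ)]
Numerator = 1×8.78 + 12×143 + 0.33×28.7 = 1734
Denominator = 1×106 + 12×9.17 + 0.33×95.4 = 247.5
Vm = 59.5 · log₁₀(7.0065) = 59.5 × (0.8455) = 50.31 mV

50 mV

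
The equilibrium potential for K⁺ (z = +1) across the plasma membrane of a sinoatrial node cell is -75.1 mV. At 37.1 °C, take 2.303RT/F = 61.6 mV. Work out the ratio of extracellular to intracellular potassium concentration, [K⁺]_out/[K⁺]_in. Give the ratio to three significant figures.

log₁₀([out]/[in]) = E·z/(61.6) = -75.1 × 1 / 61.6 = -1.2192
[out]/[in] = 10^(-1.2192) = 0.06037

0.0604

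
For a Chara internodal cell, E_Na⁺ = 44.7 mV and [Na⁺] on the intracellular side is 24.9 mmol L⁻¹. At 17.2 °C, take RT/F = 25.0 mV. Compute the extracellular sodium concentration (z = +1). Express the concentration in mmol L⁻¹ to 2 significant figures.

150 mmol L⁻¹

Nernst: E = (25.0/1) · ln([out]/[in]), so ln([out]/[in]) = 44.7 × 1 / 25.0 = 1.7880.
[out]/[in] = e^(1.7880) = 5.977.
[out] = 5.977 × 24.9 = 148.8 mmol L⁻¹.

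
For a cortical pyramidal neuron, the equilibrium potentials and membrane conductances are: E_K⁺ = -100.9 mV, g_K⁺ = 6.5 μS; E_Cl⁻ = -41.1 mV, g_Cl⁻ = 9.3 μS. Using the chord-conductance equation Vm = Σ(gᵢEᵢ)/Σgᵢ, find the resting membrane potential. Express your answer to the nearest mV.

-66 mV

Σ gᵢEᵢ = 6.5·(-100.9) + 9.3·(-41.1) = -1038.08
Σ gᵢ = 6.5 + 9.3 = 15.8
Vm = -1038.08 / 15.8 = -65.70 mV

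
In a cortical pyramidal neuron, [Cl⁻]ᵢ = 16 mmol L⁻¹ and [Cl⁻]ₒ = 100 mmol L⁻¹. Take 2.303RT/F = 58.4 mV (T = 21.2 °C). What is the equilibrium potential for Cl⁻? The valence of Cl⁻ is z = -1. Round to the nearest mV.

E = (58.4/z) · log₁₀([Cl⁻]_out/[Cl⁻]_in) with z = -1.
For an anion, dividing by z = -1 reverses the sign.
= (58.4/-1) · log₁₀(100/16) = -58.40 · log₁₀(6.25)
= -58.40 · (0.7959) = -46.48 mV

-46 mV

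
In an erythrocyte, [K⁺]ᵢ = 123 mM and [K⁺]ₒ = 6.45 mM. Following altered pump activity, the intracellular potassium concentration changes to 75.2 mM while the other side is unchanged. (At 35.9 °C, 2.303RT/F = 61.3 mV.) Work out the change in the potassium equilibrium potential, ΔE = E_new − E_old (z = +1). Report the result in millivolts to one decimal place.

E_old = (61.3/1)·log₁₀(6.45/123) = -78.49 mV
E_new = (61.3/1)·log₁₀(6.45/75.2) = -65.39 mV
ΔE = -65.39 − (-78.49) = 13.10 mV

13.1 mV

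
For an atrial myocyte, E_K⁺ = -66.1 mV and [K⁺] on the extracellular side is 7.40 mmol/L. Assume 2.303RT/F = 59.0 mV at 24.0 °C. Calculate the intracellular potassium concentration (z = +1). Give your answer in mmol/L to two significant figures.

98 mmol/L

Nernst: E = (59.0/1) · log₁₀([out]/[in]), so log₁₀([out]/[in]) = -66.1 × 1 / 59.0 = -1.1203.
[out]/[in] = 10^(-1.1203) = 0.0758.
[in] = 7.40 / 0.0758 = 97.63 mmol/L.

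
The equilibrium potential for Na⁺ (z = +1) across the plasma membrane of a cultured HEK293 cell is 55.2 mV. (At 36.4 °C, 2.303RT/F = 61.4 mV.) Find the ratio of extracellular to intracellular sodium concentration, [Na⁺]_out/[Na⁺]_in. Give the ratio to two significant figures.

log₁₀([out]/[in]) = E·z/(61.4) = 55.2 × 1 / 61.4 = 0.8990
[out]/[in] = 10^(0.8990) = 7.925

7.9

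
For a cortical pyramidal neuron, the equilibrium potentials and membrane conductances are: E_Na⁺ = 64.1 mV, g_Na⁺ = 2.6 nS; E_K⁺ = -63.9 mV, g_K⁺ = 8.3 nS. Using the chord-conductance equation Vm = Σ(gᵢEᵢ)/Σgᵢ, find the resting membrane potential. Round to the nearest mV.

Σ gᵢEᵢ = 2.6·(64.1) + 8.3·(-63.9) = -363.71
Σ gᵢ = 2.6 + 8.3 = 10.9
Vm = -363.71 / 10.9 = -33.37 mV

-33 mV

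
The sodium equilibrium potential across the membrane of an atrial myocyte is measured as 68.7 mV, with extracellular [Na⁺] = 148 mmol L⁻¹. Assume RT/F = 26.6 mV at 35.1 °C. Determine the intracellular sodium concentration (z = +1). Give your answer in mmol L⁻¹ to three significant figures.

11.2 mmol L⁻¹

Nernst: E = (26.6/1) · ln([out]/[in]), so ln([out]/[in]) = 68.7 × 1 / 26.6 = 2.5827.
[out]/[in] = e^(2.5827) = 13.23.
[in] = 148 / 13.23 = 11.18 mmol L⁻¹.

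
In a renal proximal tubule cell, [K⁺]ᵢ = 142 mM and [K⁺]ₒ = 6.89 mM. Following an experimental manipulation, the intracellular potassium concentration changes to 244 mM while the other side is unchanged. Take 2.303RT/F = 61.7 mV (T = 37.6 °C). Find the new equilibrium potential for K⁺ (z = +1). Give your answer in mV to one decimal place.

After the shift: [K⁺]_out = 6.89, [K⁺]_in = 244 mM.
E_new = (61.7/1)·log₁₀(6.89/244) = 61.70 · (-1.5492) = -95.58 mV

-95.6 mV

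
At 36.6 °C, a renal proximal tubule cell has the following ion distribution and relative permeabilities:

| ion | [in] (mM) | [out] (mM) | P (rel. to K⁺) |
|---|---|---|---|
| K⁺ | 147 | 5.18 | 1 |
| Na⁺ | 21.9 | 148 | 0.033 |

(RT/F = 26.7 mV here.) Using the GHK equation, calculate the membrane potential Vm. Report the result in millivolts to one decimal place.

Vm = 26.7 · ln[(Σ P·[cation]ₒ + Σ P·[anion]ᵢ) / (Σ P·[cation]ᵢ + Σ P·[anion]ₒ)]
Numerator = 1×5.18 + 0.033×148 = 10.06
Denominator = 1×147 + 0.033×21.9 = 147.7
Vm = 26.7 · ln(0.068128) = 26.7 × (-2.6864) = -71.73 mV

-71.7 mV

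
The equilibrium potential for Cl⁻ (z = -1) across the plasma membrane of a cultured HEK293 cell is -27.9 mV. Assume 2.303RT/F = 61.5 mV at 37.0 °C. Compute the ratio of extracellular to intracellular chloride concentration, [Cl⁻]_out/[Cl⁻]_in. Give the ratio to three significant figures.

2.84

log₁₀([out]/[in]) = E·z/(61.5) = -27.9 × -1 / 61.5 = 0.4537
[out]/[in] = 10^(0.4537) = 2.842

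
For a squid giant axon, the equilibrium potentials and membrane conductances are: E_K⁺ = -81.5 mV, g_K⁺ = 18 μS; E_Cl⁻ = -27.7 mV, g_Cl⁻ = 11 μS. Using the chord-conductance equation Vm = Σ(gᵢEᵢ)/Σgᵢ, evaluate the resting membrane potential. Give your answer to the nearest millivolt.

Σ gᵢEᵢ = 18·(-81.5) + 11·(-27.7) = -1771.70
Σ gᵢ = 18 + 11 = 29
Vm = -1771.70 / 29 = -61.09 mV

-61 mV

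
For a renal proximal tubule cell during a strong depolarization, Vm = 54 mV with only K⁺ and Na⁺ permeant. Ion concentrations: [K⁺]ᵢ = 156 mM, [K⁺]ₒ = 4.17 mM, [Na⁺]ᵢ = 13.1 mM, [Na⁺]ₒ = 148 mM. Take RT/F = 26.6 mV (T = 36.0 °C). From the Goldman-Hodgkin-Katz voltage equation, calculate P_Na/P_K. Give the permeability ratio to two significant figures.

25

Let α = P_Na/P_K. GHK: Vm = 26.6·ln[(Kₒ + α·Naₒ)/(Kᵢ + α·Naᵢ)].
e^(Vm/26.6) = e^(54.0/26.6) = 7.6147
So 7.6147·(Kᵢ + α·Naᵢ) = Kₒ + α·Naₒ → α = (7.6147·156.0 − 4.17) / (148.0 − 7.6147·13.1)
α = (1188 − 4.17) / (148.0 − 99.75) = 1184/48.25 = 24.53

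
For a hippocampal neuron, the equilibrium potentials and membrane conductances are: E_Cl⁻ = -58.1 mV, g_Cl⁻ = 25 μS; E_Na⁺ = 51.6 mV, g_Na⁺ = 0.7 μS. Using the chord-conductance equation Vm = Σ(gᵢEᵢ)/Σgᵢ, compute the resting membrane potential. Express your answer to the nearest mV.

-55 mV

Σ gᵢEᵢ = 25·(-58.1) + 0.7·(51.6) = -1416.38
Σ gᵢ = 25 + 0.7 = 25.7
Vm = -1416.38 / 25.7 = -55.11 mV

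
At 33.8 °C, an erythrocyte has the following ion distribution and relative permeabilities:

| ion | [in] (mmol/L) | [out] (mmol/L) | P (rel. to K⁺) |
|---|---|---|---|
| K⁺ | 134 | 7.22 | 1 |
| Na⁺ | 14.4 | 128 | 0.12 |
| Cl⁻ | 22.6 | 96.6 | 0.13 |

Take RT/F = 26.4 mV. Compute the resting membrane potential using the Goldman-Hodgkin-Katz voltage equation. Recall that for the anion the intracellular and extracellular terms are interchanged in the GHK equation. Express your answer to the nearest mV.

Vm = 26.4 · ln[(Σ P·[cation]ₒ + Σ P·[anion]ᵢ) / (Σ P·[cation]ᵢ + Σ P·[anion]ₒ)]
Numerator = 1×7.22 + 0.12×128 + 0.13×22.6 = 25.52
Denominator = 1×134 + 0.12×14.4 + 0.13×96.6 = 148.3
Vm = 26.4 · ln(0.17209) = 26.4 × (-1.7598) = -46.46 mV

-46 mV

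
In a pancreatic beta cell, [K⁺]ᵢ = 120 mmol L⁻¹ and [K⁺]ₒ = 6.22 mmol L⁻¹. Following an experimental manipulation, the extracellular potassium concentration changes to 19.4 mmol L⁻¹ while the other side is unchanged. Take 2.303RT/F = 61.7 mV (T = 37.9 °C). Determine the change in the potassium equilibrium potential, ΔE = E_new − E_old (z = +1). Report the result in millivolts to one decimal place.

E_old = (61.7/1)·log₁₀(6.22/120) = -79.31 mV
E_new = (61.7/1)·log₁₀(19.4/120) = -48.83 mV
ΔE = -48.83 − (-79.31) = 30.48 mV

30.5 mV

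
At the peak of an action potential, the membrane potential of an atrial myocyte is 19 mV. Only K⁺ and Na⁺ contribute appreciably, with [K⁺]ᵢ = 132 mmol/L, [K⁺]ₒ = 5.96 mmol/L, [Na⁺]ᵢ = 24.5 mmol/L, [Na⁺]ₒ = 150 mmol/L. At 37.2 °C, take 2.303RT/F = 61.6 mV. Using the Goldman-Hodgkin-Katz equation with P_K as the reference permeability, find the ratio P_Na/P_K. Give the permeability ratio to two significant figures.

2.6

Let α = P_Na/P_K. GHK: Vm = 61.6·log₁₀[(Kₒ + α·Naₒ)/(Kᵢ + α·Naᵢ)].
10^(Vm/61.6) = 10^(19.0/61.6) = 2.0344
So 2.0344·(Kᵢ + α·Naᵢ) = Kₒ + α·Naₒ → α = (2.0344·132.0 − 5.96) / (150.0 − 2.0344·24.5)
α = (268.5 − 5.96) / (150.0 − 49.84) = 262.6/100.2 = 2.622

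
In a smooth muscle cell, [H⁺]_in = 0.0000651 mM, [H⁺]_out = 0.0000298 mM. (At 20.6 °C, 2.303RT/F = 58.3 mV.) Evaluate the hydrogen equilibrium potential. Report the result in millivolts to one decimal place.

-19.8 mV

E = (58.3/z) · log₁₀([H⁺]_out/[H⁺]_in) with z = +1.
= (58.3/1) · log₁₀(0.0000298/0.0000651) = 58.30 · log₁₀(0.4578)
= 58.30 · (-0.3394) = -19.78 mV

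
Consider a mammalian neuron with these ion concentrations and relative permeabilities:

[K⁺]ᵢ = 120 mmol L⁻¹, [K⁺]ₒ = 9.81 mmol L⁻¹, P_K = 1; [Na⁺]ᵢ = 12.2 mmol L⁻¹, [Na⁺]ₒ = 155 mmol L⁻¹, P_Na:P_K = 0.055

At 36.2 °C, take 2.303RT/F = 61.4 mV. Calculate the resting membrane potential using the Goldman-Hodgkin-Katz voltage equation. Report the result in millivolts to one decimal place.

-50.2 mV

Vm = 61.4 · log₁₀[(Σ P·[cation]ₒ + Σ P·[anion]ᵢ) / (Σ P·[cation]ᵢ + Σ P·[anion]ₒ)]
Numerator = 1×9.81 + 0.055×155 = 18.34
Denominator = 1×120 + 0.055×12.2 = 120.7
Vm = 61.4 · log₁₀(0.15194) = 61.4 × (-0.8183) = -50.24 mV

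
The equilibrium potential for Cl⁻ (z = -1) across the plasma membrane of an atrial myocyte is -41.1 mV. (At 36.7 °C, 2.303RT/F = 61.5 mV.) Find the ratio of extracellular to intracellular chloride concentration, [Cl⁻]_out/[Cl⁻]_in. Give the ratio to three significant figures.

log₁₀([out]/[in]) = E·z/(61.5) = -41.1 × -1 / 61.5 = 0.6683
[out]/[in] = 10^(0.6683) = 4.659

4.66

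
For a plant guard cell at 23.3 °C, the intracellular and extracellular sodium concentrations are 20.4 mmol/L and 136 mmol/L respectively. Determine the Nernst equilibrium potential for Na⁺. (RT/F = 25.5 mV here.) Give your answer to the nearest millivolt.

E = (25.5/z) · ln([Na⁺]_out/[Na⁺]_in) with z = +1.
= (25.5/1) · ln(136/20.4) = 25.50 · ln(6.667)
= 25.50 · (1.8971) = 48.38 mV

48 mV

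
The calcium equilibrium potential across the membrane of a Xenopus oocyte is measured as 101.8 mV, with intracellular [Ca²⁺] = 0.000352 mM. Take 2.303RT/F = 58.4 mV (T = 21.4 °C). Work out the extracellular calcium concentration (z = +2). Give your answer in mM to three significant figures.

Nernst: E = (58.4/2) · log₁₀([out]/[in]), so log₁₀([out]/[in]) = 101.8 × 2 / 58.4 = 3.4863.
[out]/[in] = 10^(3.4863) = 3064.
[out] = 3064 × 0.000352 = 1.079 mM.

1.08 mM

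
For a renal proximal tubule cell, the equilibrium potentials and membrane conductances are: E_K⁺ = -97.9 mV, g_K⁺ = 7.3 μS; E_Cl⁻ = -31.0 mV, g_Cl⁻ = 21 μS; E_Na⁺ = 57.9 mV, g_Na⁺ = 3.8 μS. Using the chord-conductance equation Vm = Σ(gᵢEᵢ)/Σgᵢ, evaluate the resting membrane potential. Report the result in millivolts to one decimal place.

Σ gᵢEᵢ = 7.3·(-97.9) + 21·(-31.0) + 3.8·(57.9) = -1145.65
Σ gᵢ = 7.3 + 21 + 3.8 = 32.1
Vm = -1145.65 / 32.1 = -35.69 mV

-35.7 mV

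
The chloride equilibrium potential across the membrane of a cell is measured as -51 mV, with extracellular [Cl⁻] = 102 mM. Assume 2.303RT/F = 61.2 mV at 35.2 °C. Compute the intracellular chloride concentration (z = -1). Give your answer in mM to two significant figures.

15 mM

Nernst: E = (61.2/-1) · log₁₀([out]/[in]), so log₁₀([out]/[in]) = -51.0 × -1 / 61.2 = 0.8333.
[out]/[in] = 10^(0.8333) = 6.813.
[in] = 102 / 6.813 = 14.97 mM.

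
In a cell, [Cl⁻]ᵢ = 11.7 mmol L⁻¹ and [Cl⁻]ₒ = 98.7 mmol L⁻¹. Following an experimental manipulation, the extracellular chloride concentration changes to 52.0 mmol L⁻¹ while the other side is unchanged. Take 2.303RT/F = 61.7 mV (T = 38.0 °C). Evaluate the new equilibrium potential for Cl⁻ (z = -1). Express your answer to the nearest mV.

-40 mV

After the shift: [Cl⁻]_out = 52.0, [Cl⁻]_in = 11.7 mmol L⁻¹.
E_new = (61.7/-1)·log₁₀(52.0/11.7) = -61.70 · (0.6478) = -39.97 mV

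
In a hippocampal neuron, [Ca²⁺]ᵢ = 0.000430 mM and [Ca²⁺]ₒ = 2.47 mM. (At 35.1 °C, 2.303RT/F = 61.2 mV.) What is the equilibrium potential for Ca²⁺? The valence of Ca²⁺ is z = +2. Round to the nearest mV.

E = (61.2/z) · log₁₀([Ca²⁺]_out/[Ca²⁺]_in) with z = +2.
= (61.2/2) · log₁₀(2.47/0.000430) = 30.60 · log₁₀(5744)
= 30.60 · (3.7592) = 115.03 mV

115 mV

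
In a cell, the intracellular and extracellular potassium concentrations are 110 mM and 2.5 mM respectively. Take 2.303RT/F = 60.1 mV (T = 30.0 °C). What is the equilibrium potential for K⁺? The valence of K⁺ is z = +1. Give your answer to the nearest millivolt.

E = (60.1/z) · log₁₀([K⁺]_out/[K⁺]_in) with z = +1.
= (60.1/1) · log₁₀(2.5/110) = 60.10 · log₁₀(0.02273)
= 60.10 · (-1.6435) = -98.77 mV

-99 mV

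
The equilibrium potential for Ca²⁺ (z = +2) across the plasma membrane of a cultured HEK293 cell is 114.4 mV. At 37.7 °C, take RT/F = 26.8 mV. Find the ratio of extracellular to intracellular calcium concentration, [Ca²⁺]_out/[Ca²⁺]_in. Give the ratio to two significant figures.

5100

ln([out]/[in]) = E·z/(26.8) = 114.4 × 2 / 26.8 = 8.5373
[out]/[in] = e^(8.5373) = 5102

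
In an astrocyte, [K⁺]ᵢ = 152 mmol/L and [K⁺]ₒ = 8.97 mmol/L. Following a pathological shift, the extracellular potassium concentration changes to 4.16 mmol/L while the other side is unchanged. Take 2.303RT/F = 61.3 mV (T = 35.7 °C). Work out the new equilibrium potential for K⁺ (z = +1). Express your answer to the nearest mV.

-96 mV

After the shift: [K⁺]_out = 4.16, [K⁺]_in = 152 mmol/L.
E_new = (61.3/1)·log₁₀(4.16/152) = 61.30 · (-1.5628) = -95.80 mV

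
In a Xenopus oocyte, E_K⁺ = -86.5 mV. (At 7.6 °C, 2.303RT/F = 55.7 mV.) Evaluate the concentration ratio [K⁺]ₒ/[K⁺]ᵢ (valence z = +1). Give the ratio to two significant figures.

0.028

log₁₀([out]/[in]) = E·z/(55.7) = -86.5 × 1 / 55.7 = -1.5530
[out]/[in] = 10^(-1.5530) = 0.02799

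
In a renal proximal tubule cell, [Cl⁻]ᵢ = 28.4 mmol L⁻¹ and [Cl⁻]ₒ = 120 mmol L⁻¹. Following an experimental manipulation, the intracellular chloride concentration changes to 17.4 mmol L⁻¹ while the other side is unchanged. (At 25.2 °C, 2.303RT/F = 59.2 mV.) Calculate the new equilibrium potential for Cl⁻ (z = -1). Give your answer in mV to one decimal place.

After the shift: [Cl⁻]_out = 120, [Cl⁻]_in = 17.4 mmol L⁻¹.
E_new = (59.2/-1)·log₁₀(120/17.4) = -59.20 · (0.8386) = -49.65 mV

-49.6 mV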